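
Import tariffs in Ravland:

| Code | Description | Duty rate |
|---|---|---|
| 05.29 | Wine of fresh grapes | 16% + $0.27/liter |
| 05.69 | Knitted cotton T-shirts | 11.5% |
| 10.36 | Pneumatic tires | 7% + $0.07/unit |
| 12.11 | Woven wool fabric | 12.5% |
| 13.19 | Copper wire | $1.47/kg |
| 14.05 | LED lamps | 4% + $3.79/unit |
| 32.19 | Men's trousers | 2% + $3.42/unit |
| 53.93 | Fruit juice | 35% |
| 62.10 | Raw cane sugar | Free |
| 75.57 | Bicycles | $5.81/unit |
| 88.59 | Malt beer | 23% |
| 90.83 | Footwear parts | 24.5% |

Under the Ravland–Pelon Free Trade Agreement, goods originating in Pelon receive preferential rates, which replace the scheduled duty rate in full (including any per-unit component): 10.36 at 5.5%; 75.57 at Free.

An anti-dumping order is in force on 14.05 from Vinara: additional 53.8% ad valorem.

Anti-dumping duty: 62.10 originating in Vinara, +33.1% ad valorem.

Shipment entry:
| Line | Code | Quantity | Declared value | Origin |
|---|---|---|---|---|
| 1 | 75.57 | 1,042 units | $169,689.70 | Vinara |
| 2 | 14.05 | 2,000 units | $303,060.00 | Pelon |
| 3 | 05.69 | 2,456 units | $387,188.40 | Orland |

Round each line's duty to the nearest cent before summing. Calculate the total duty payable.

$70,283.09

Line 1 (75.57, Vinara, 1,042 units, $169,689.70):
Base rate for 75.57 is $5.81/unit.
75.57 has an FTA preferential rate, but origin Vinara is not Pelon; base rate stands.
Duty = 1,042 × $5.81 = $6,054.02.
Line 2 (14.05, Pelon, 2,000 units, $303,060.00):
Base rate for 14.05 is 4% + $3.79/unit.
Origin Pelon is the FTA partner but 14.05 is not on the preference list; base rate stands.
The additional-duty order on 14.05 targets Vinara, not Pelon; it does not apply.
Duty = $303,060.00 × 4% + 2,000 × $3.79 = $19,702.40.
Line 3 (05.69, Orland, 2,456 units, $387,188.40):
Base rate for 05.69 is 11.5%.
Duty = $387,188.40 × 11.5% = $44,526.67.
Total = $6,054.02 + $19,702.40 + $44,526.67 = $70,283.09.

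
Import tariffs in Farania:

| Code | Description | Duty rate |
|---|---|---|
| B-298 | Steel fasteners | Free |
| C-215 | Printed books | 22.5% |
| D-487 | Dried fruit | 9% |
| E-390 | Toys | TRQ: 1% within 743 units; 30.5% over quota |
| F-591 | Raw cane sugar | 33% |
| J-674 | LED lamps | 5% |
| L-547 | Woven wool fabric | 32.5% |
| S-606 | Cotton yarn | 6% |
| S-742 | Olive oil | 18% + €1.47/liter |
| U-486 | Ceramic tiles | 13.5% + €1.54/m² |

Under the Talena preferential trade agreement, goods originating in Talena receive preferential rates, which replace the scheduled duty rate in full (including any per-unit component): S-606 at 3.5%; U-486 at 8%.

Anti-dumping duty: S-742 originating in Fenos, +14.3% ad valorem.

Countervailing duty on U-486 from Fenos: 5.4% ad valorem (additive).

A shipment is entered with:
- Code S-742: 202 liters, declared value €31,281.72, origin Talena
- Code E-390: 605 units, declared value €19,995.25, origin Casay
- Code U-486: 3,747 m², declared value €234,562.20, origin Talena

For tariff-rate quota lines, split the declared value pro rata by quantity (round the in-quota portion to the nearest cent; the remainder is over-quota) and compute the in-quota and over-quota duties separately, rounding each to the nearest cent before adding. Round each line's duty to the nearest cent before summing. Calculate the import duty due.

€24,892.58

Line 1 (S-742, Talena, 202 liters, €31,281.72):
Base rate for S-742 is 18% + €1.47/liter.
Origin Talena is the FTA partner but S-742 is not on the preference list; base rate stands.
The additional-duty order on S-742 targets Fenos, not Talena; it does not apply.
Duty = €31,281.72 × 18% + 202 × €1.47 = €5,927.65.
Line 2 (E-390, Casay, 605 units, €19,995.25):
Code E-390 is under a tariff-rate quota (threshold 743 units). Quantity 605 units is within the quota, so the in-quota rate 1% applies to the full value.
Duty = €19,995.25 × 1% = €199.95.
Line 3 (U-486, Talena, 3,747 m², €234,562.20):
Base rate for U-486 is 13.5% + €1.54/m².
Origin Talena qualifies under the Farania–Talena agreement and U-486 is covered: preferential rate 8% applies instead.
The additional-duty order on U-486 targets Fenos, not Talena; it does not apply.
Duty = €234,562.20 × 8% = €18,764.98.
Total = €5,927.65 + €199.95 + €18,764.98 = €24,892.58.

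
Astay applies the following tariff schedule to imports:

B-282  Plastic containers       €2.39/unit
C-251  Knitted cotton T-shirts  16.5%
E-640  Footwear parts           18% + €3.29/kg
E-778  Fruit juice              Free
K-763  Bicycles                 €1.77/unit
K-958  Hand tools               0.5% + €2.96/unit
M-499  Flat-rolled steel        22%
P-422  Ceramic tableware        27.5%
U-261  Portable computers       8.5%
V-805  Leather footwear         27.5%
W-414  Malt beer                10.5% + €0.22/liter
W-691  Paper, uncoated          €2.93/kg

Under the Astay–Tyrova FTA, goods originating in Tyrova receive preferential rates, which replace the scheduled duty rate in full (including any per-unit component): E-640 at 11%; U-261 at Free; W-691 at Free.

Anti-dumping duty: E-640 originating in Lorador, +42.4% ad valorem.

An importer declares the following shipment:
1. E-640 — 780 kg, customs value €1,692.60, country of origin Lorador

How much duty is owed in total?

€3,588.53

Line 1 (E-640, Lorador, 780 kg, €1,692.60):
Base rate for E-640 is 18% + €3.29/kg.
E-640 has an FTA preferential rate, but origin Lorador is not Tyrova; base rate stands.
Additional duty on E-640 from Lorador: +42.4%. Applied ad valorem rate: 18% + 42.4% = 60.4%.
Duty = €1,692.60 × 60.4% + 780 × €3.29 = €3,588.53.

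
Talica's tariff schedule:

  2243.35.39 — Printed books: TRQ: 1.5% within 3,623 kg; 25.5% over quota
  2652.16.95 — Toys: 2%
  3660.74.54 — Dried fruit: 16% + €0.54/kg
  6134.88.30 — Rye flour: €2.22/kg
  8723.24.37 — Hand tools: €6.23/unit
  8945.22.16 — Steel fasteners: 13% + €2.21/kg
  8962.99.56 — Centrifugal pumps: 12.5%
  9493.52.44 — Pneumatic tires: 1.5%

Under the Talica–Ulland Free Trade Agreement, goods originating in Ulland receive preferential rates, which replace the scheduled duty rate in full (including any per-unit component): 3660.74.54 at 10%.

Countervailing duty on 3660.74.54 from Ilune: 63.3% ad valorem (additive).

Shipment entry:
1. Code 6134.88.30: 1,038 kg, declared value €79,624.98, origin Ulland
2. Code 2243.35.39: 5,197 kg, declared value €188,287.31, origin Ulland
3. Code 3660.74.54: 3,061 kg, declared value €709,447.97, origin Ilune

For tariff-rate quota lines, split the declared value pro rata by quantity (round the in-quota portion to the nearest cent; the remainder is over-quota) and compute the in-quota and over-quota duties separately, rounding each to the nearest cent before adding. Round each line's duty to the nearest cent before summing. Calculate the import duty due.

€583,060.10

Line 1 (6134.88.30, Ulland, 1,038 kg, €79,624.98):
Base rate for 6134.88.30 is €2.22/kg.
Origin Ulland is the FTA partner but 6134.88.30 is not on the preference list; base rate stands.
Duty = 1,038 × €2.22 = €2,304.36.
Line 2 (2243.35.39, Ulland, 5,197 kg, €188,287.31):
Code 2243.35.39 is under a tariff-rate quota (threshold 3,623 kg). In-quota: 3,623 kg at 1.5%; over-quota: 1,574 kg at 25.5%.
Pro-rata value split: in-quota = €188,287.31 × 3,623/5,197 = €131,261.29; over-quota = €188,287.31 − €131,261.29 = €57,026.02.
In-quota duty = €131,261.29 × 1.5% = €1,968.92. Over-quota duty = €57,026.02 × 25.5% = €14,541.64.
Line duty = €1,968.92 + €14,541.64 = €16,510.56.
Line 3 (3660.74.54, Ilune, 3,061 kg, €709,447.97):
Base rate for 3660.74.54 is 16% + €0.54/kg.
3660.74.54 has an FTA preferential rate, but origin Ilune is not Ulland; base rate stands.
Additional duty on 3660.74.54 from Ilune: +63.3%. Applied ad valorem rate: 16% + 63.3% = 79.3%.
Duty = €709,447.97 × 79.3% + 3,061 × €0.54 = €564,245.18.
Total = €2,304.36 + €16,510.56 + €564,245.18 = €583,060.10.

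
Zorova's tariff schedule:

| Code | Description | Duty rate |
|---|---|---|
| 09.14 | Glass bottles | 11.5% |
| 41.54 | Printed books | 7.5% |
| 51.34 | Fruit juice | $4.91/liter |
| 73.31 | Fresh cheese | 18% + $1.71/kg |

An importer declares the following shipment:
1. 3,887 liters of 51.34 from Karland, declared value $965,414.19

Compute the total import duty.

Line 1 (51.34, Karland, 3,887 liters, $965,414.19):
Base rate for 51.34 is $4.91/liter.
Duty = 3,887 × $4.91 = $19,085.17.

$19,085.17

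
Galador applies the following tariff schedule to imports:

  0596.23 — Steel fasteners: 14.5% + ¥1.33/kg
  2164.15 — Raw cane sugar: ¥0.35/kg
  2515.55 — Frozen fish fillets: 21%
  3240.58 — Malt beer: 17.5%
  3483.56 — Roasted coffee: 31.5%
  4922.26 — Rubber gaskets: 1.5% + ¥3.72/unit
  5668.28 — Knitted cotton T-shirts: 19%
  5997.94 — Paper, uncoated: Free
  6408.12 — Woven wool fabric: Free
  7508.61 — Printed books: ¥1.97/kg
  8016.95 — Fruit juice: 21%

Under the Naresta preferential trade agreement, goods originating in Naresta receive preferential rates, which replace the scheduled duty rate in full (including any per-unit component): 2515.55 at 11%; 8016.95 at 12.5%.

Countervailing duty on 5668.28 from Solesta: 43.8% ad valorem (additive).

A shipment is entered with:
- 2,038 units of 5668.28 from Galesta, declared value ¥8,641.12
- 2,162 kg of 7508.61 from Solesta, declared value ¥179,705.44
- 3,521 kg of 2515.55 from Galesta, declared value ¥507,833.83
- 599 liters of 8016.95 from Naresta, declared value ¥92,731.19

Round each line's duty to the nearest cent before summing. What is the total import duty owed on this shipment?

¥124,137.45

Line 1 (5668.28, Galesta, 2,038 units, ¥8,641.12):
Base rate for 5668.28 is 19%.
The additional-duty order on 5668.28 targets Solesta, not Galesta; it does not apply.
Duty = ¥8,641.12 × 19% = ¥1,641.81.
Line 2 (7508.61, Solesta, 2,162 kg, ¥179,705.44):
Base rate for 7508.61 is ¥1.97/kg.
Duty = 2,162 × ¥1.97 = ¥4,259.14.
Line 3 (2515.55, Galesta, 3,521 kg, ¥507,833.83):
Base rate for 2515.55 is 21%.
2515.55 has an FTA preferential rate, but origin Galesta is not Naresta; base rate stands.
Duty = ¥507,833.83 × 21% = ¥106,645.10.
Line 4 (8016.95, Naresta, 599 liters, ¥92,731.19):
Base rate for 8016.95 is 21%.
Origin Naresta qualifies under the Galador–Naresta agreement and 8016.95 is covered: preferential rate 12.5% applies instead.
Duty = ¥92,731.19 × 12.5% = ¥11,591.40.
Total = ¥1,641.81 + ¥4,259.14 + ¥106,645.10 + ¥11,591.40 = ¥124,137.45.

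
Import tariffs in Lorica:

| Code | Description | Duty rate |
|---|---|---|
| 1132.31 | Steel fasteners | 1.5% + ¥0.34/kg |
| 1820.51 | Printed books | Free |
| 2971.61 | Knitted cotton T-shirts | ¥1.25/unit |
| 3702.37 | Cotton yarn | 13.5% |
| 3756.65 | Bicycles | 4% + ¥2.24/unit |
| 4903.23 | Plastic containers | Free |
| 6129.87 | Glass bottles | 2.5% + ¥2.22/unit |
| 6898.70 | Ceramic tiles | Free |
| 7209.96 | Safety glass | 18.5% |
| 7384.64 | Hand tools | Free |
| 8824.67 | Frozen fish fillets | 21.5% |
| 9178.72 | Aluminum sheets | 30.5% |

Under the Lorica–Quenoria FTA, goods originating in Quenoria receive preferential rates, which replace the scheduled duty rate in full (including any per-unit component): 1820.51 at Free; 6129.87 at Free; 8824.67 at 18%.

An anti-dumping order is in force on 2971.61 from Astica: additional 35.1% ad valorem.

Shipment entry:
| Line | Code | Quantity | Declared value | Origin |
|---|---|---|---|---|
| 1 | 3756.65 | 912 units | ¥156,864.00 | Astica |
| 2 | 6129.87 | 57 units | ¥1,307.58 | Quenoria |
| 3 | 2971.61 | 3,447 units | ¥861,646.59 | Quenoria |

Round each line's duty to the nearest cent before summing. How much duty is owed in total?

¥12,626.19

Line 1 (3756.65, Astica, 912 units, ¥156,864.00):
Base rate for 3756.65 is 4% + ¥2.24/unit.
Duty = ¥156,864.00 × 4% + 912 × ¥2.24 = ¥8,317.44.
Line 2 (6129.87, Quenoria, 57 units, ¥1,307.58):
Base rate for 6129.87 is 2.5% + ¥2.22/unit.
Origin Quenoria qualifies under the Lorica–Quenoria agreement and 6129.87 is covered: preferential rate Free applies instead.
Duty = ¥1,307.58 × 0% = ¥0.00.
Line 3 (2971.61, Quenoria, 3,447 units, ¥861,646.59):
Base rate for 2971.61 is ¥1.25/unit.
Origin Quenoria is the FTA partner but 2971.61 is not on the preference list; base rate stands.
The additional-duty order on 2971.61 targets Astica, not Quenoria; it does not apply.
Duty = 3,447 × ¥1.25 = ¥4,308.75.
Total = ¥8,317.44 + ¥0.00 + ¥4,308.75 = ¥12,626.19.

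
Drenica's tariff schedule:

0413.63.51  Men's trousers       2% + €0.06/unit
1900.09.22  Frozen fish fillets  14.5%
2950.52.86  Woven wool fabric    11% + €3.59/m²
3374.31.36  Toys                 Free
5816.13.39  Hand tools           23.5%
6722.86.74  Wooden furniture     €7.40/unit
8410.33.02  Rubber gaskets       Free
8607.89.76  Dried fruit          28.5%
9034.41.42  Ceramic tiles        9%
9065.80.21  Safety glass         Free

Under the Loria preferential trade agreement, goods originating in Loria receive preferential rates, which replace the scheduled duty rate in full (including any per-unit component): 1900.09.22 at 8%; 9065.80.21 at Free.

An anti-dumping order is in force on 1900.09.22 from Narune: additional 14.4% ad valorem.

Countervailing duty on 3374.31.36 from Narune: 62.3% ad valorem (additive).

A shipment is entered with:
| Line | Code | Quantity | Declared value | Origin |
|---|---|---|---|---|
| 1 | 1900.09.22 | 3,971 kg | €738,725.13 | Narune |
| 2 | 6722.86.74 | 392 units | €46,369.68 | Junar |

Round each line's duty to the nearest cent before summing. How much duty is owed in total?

Line 1 (1900.09.22, Narune, 3,971 kg, €738,725.13):
Base rate for 1900.09.22 is 14.5%.
1900.09.22 has an FTA preferential rate, but origin Narune is not Loria; base rate stands.
Additional duty on 1900.09.22 from Narune: +14.4%. Applied ad valorem rate: 14.5% + 14.4% = 28.9%.
Duty = €738,725.13 × 28.9% = €213,491.56.
Line 2 (6722.86.74, Junar, 392 units, €46,369.68):
Base rate for 6722.86.74 is €7.40/unit.
Duty = 392 × €7.40 = €2,900.80.
Total = €213,491.56 + €2,900.80 = €216,392.36.

€216,392.36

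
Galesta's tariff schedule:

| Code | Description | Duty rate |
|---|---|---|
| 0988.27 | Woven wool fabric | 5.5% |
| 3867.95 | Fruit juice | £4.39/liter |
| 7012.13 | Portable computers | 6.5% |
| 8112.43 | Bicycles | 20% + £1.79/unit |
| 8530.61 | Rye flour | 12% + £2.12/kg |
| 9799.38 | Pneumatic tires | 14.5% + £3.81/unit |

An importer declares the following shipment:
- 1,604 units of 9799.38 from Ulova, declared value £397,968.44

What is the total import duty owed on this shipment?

Line 1 (9799.38, Ulova, 1,604 units, £397,968.44):
Base rate for 9799.38 is 14.5% + £3.81/unit.
Duty = £397,968.44 × 14.5% + 1,604 × £3.81 = £63,816.66.

£63,816.66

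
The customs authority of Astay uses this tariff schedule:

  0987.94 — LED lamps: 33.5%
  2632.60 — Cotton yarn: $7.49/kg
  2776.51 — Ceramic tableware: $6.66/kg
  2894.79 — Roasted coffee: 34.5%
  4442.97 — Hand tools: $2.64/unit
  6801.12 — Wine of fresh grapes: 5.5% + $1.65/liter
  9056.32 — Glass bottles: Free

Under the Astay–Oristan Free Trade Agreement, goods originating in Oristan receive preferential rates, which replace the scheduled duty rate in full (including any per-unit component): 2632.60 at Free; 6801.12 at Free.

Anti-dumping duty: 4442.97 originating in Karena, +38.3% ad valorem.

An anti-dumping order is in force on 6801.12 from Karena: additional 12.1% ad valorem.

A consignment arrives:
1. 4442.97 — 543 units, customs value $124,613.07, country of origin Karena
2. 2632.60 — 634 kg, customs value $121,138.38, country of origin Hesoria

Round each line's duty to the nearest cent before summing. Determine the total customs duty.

$53,908.99

Line 1 (4442.97, Karena, 543 units, $124,613.07):
Base rate for 4442.97 is $2.64/unit.
Additional duty on 4442.97 from Karena: +38.3% ad valorem. Applied ad valorem rate = 38.3%.
Duty = $124,613.07 × 38.3% + 543 × $2.64 = $49,160.33.
Line 2 (2632.60, Hesoria, 634 kg, $121,138.38):
Base rate for 2632.60 is $7.49/kg.
2632.60 has an FTA preferential rate, but origin Hesoria is not Oristan; base rate stands.
Duty = 634 × $7.49 = $4,748.66.
Total = $49,160.33 + $4,748.66 = $53,908.99.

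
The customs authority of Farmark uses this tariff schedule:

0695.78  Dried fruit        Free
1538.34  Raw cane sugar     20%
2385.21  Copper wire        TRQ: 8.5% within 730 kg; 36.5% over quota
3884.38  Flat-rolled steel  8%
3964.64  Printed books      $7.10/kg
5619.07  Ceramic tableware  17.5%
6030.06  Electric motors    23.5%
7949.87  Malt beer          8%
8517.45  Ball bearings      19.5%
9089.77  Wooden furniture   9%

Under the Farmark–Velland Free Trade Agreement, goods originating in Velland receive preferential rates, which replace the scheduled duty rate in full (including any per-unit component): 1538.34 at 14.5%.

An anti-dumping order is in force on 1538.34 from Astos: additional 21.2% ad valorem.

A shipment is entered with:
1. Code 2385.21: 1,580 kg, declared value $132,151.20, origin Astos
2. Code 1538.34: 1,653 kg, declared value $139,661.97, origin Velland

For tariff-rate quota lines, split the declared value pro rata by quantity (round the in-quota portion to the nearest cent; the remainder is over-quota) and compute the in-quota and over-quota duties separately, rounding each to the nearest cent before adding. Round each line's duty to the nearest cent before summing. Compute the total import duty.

Line 1 (2385.21, Astos, 1,580 kg, $132,151.20):
Code 2385.21 is under a tariff-rate quota (threshold 730 kg). In-quota: 730 kg at 8.5%; over-quota: 850 kg at 36.5%.
Pro-rata value split: in-quota = $132,151.20 × 730/1,580 = $61,057.20; over-quota = $132,151.20 − $61,057.20 = $71,094.00.
In-quota duty = $61,057.20 × 8.5% = $5,189.86. Over-quota duty = $71,094.00 × 36.5% = $25,949.31.
Line duty = $5,189.86 + $25,949.31 = $31,139.17.
Line 2 (1538.34, Velland, 1,653 kg, $139,661.97):
Base rate for 1538.34 is 20%.
Origin Velland qualifies under the Farmark–Velland agreement and 1538.34 is covered: preferential rate 14.5% applies instead.
The additional-duty order on 1538.34 targets Astos, not Velland; it does not apply.
Duty = $139,661.97 × 14.5% = $20,250.99.
Total = $31,139.17 + $20,250.99 = $51,390.16.

$51,390.16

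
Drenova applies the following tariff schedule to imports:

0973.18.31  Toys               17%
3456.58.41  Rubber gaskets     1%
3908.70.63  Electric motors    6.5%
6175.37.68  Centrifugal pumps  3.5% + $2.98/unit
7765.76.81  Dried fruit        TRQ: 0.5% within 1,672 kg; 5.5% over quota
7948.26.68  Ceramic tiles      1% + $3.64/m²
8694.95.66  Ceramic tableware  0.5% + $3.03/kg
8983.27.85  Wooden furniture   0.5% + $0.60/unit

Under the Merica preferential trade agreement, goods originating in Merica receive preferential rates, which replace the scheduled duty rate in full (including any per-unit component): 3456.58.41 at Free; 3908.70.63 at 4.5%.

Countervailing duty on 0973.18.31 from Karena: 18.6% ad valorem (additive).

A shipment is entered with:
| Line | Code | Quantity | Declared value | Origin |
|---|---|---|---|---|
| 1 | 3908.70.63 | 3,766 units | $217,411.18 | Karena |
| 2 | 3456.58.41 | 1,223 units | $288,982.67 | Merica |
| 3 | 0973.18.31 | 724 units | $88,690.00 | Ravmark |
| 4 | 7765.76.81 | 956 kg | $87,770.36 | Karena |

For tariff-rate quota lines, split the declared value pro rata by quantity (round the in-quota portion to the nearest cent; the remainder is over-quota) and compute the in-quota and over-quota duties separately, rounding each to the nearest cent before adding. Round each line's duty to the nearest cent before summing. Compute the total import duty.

Line 1 (3908.70.63, Karena, 3,766 units, $217,411.18):
Base rate for 3908.70.63 is 6.5%.
3908.70.63 has an FTA preferential rate, but origin Karena is not Merica; base rate stands.
Duty = $217,411.18 × 6.5% = $14,131.73.
Line 2 (3456.58.41, Merica, 1,223 units, $288,982.67):
Base rate for 3456.58.41 is 1%.
Origin Merica qualifies under the Drenova–Merica agreement and 3456.58.41 is covered: preferential rate Free applies instead.
Duty = $288,982.67 × 0% = $0.00.
Line 3 (0973.18.31, Ravmark, 724 units, $88,690.00):
Base rate for 0973.18.31 is 17%.
The additional-duty order on 0973.18.31 targets Karena, not Ravmark; it does not apply.
Duty = $88,690.00 × 17% = $15,077.30.
Line 4 (7765.76.81, Karena, 956 kg, $87,770.36):
Code 7765.76.81 is under a tariff-rate quota (threshold 1,672 kg). Quantity 956 kg is within the quota, so the in-quota rate 0.5% applies to the full value.
Duty = $87,770.36 × 0.5% = $438.85.
Total = $14,131.73 + $0.00 + $15,077.30 + $438.85 = $29,647.88.

$29,647.88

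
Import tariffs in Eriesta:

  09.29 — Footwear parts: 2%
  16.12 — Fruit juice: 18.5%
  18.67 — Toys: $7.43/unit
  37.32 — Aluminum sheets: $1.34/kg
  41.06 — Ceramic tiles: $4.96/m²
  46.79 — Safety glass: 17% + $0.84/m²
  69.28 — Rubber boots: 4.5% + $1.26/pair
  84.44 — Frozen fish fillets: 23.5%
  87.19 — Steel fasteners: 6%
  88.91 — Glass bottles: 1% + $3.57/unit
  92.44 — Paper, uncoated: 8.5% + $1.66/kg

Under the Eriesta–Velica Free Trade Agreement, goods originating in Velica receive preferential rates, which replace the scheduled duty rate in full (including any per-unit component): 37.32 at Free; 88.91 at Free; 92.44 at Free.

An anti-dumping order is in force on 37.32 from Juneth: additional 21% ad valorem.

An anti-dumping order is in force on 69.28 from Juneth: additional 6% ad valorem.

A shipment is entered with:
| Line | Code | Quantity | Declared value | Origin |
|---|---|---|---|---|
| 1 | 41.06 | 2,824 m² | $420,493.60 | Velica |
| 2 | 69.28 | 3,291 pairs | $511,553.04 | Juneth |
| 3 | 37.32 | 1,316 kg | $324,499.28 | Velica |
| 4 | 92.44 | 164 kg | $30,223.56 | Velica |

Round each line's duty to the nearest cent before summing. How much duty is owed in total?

$71,866.77

Line 1 (41.06, Velica, 2,824 m², $420,493.60):
Base rate for 41.06 is $4.96/m².
Origin Velica is the FTA partner but 41.06 is not on the preference list; base rate stands.
Duty = 2,824 × $4.96 = $14,007.04.
Line 2 (69.28, Juneth, 3,291 pairs, $511,553.04):
Base rate for 69.28 is 4.5% + $1.26/pair.
Additional duty on 69.28 from Juneth: +6%. Applied ad valorem rate: 4.5% + 6% = 10.5%.
Duty = $511,553.04 × 10.5% + 3,291 × $1.26 = $57,859.73.
Line 3 (37.32, Velica, 1,316 kg, $324,499.28):
Base rate for 37.32 is $1.34/kg.
Origin Velica qualifies under the Eriesta–Velica agreement and 37.32 is covered: preferential rate Free applies instead.
The additional-duty order on 37.32 targets Juneth, not Velica; it does not apply.
Duty = $324,499.28 × 0% = $0.00.
Line 4 (92.44, Velica, 164 kg, $30,223.56):
Base rate for 92.44 is 8.5% + $1.66/kg.
Origin Velica qualifies under the Eriesta–Velica agreement and 92.44 is covered: preferential rate Free applies instead.
Duty = $30,223.56 × 0% = $0.00.
Total = $14,007.04 + $57,859.73 + $0.00 + $0.00 = $71,866.77.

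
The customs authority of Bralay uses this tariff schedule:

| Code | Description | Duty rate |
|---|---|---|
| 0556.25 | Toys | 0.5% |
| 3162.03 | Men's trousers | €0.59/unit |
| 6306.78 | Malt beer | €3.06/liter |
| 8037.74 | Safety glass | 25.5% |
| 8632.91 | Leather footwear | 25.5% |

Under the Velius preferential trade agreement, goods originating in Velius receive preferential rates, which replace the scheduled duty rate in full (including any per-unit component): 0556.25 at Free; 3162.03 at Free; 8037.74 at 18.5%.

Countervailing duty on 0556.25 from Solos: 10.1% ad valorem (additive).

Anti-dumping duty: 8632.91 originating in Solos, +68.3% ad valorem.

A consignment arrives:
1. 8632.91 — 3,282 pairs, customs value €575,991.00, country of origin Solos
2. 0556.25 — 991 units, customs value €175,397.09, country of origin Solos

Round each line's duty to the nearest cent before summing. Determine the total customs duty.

Line 1 (8632.91, Solos, 3,282 pairs, €575,991.00):
Base rate for 8632.91 is 25.5%.
Additional duty on 8632.91 from Solos: +68.3%. Applied ad valorem rate: 25.5% + 68.3% = 93.8%.
Duty = €575,991.00 × 93.8% = €540,279.56.
Line 2 (0556.25, Solos, 991 units, €175,397.09):
Base rate for 0556.25 is 0.5%.
0556.25 has an FTA preferential rate, but origin Solos is not Velius; base rate stands.
Additional duty on 0556.25 from Solos: +10.1%. Applied ad valorem rate: 0.5% + 10.1% = 10.6%.
Duty = €175,397.09 × 10.6% = €18,592.09.
Total = €540,279.56 + €18,592.09 = €558,871.65.

€558,871.65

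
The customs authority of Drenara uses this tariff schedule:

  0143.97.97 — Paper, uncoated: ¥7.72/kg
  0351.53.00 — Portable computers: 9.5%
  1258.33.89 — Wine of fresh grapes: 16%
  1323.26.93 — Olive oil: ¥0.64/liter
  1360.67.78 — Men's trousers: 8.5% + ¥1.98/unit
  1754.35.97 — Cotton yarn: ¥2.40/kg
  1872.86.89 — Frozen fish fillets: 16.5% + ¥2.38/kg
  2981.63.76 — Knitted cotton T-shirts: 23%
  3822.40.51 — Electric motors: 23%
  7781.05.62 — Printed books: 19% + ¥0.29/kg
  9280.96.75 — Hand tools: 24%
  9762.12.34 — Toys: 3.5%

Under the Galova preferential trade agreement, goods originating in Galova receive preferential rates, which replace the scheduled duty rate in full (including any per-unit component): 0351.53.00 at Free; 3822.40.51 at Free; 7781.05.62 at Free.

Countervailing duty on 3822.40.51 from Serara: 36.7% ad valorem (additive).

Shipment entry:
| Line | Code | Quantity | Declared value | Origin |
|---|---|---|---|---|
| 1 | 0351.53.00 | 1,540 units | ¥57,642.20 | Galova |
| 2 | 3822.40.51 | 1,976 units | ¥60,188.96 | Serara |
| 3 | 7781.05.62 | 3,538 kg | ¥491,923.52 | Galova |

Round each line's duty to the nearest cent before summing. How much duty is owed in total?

¥35,932.81

Line 1 (0351.53.00, Galova, 1,540 units, ¥57,642.20):
Base rate for 0351.53.00 is 9.5%.
Origin Galova qualifies under the Drenara–Galova agreement and 0351.53.00 is covered: preferential rate Free applies instead.
Duty = ¥57,642.20 × 0% = ¥0.00.
Line 2 (3822.40.51, Serara, 1,976 units, ¥60,188.96):
Base rate for 3822.40.51 is 23%.
3822.40.51 has an FTA preferential rate, but origin Serara is not Galova; base rate stands.
Additional duty on 3822.40.51 from Serara: +36.7%. Applied ad valorem rate: 23% + 36.7% = 59.7%.
Duty = ¥60,188.96 × 59.7% = ¥35,932.81.
Line 3 (7781.05.62, Galova, 3,538 kg, ¥491,923.52):
Base rate for 7781.05.62 is 19% + ¥0.29/kg.
Origin Galova qualifies under the Drenara–Galova agreement and 7781.05.62 is covered: preferential rate Free applies instead.
Duty = ¥491,923.52 × 0% = ¥0.00.
Total = ¥0.00 + ¥35,932.81 + ¥0.00 = ¥35,932.81.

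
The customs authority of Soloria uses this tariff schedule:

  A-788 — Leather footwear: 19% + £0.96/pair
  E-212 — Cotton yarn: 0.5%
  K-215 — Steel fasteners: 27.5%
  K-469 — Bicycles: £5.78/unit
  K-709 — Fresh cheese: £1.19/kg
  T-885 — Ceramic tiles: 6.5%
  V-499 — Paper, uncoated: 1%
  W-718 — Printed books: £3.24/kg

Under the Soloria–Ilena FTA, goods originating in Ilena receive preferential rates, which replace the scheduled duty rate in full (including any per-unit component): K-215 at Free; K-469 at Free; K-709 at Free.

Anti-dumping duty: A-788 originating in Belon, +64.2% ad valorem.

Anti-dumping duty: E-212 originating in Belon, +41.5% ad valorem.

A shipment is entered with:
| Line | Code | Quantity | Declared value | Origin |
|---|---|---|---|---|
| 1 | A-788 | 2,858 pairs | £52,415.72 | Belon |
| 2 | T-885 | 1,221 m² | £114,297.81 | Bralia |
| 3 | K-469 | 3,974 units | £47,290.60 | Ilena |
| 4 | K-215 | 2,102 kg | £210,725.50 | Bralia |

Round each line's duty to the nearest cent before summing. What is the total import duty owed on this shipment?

Line 1 (A-788, Belon, 2,858 pairs, £52,415.72):
Base rate for A-788 is 19% + £0.96/pair.
Additional duty on A-788 from Belon: +64.2%. Applied ad valorem rate: 19% + 64.2% = 83.2%.
Duty = £52,415.72 × 83.2% + 2,858 × £0.96 = £46,353.56.
Line 2 (T-885, Bralia, 1,221 m², £114,297.81):
Base rate for T-885 is 6.5%.
Duty = £114,297.81 × 6.5% = £7,429.36.
Line 3 (K-469, Ilena, 3,974 units, £47,290.60):
Base rate for K-469 is £5.78/unit.
Origin Ilena qualifies under the Soloria–Ilena agreement and K-469 is covered: preferential rate Free applies instead.
Duty = £47,290.60 × 0% = £0.00.
Line 4 (K-215, Bralia, 2,102 kg, £210,725.50):
Base rate for K-215 is 27.5%.
K-215 has an FTA preferential rate, but origin Bralia is not Ilena; base rate stands.
Duty = £210,725.50 × 27.5% = £57,949.51.
Total = £46,353.56 + £7,429.36 + £0.00 + £57,949.51 = £111,732.43.

£111,732.43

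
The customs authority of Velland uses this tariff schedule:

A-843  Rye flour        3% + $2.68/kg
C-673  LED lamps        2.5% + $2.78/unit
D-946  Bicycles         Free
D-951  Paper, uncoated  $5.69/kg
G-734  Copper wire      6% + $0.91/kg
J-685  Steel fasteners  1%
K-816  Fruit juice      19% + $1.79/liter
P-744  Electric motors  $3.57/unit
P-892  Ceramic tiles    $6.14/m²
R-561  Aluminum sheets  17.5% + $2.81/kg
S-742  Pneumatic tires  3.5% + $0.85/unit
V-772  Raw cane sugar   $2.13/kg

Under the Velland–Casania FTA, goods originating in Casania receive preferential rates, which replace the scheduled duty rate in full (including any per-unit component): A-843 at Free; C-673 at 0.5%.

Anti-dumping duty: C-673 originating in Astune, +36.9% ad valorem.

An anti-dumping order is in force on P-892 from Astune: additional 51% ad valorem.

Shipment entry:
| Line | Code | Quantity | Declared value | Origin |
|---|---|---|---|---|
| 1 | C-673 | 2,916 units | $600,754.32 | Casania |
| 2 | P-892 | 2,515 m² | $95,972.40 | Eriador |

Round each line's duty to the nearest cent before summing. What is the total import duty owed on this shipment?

$18,445.87

Line 1 (C-673, Casania, 2,916 units, $600,754.32):
Base rate for C-673 is 2.5% + $2.78/unit.
Origin Casania qualifies under the Velland–Casania agreement and C-673 is covered: preferential rate 0.5% applies instead.
The additional-duty order on C-673 targets Astune, not Casania; it does not apply.
Duty = $600,754.32 × 0.5% = $3,003.77.
Line 2 (P-892, Eriador, 2,515 m², $95,972.40):
Base rate for P-892 is $6.14/m².
The additional-duty order on P-892 targets Astune, not Eriador; it does not apply.
Duty = 2,515 × $6.14 = $15,442.10.
Total = $3,003.77 + $15,442.10 = $18,445.87.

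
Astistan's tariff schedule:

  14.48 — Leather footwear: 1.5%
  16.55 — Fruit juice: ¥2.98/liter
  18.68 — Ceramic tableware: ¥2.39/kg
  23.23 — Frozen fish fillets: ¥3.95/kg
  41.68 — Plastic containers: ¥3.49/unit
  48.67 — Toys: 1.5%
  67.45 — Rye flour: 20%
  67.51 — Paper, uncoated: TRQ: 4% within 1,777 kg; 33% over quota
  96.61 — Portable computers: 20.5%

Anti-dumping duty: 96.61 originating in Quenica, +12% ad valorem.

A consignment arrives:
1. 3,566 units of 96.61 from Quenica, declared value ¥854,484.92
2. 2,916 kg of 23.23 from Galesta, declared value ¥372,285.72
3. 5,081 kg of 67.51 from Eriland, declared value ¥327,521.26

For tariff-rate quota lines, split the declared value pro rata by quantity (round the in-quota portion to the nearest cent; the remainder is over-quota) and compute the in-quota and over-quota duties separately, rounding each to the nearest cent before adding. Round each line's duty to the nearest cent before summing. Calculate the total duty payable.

¥364,089.65

Line 1 (96.61, Quenica, 3,566 units, ¥854,484.92):
Base rate for 96.61 is 20.5%.
Additional duty on 96.61 from Quenica: +12%. Applied ad valorem rate: 20.5% + 12% = 32.5%.
Duty = ¥854,484.92 × 32.5% = ¥277,707.60.
Line 2 (23.23, Galesta, 2,916 kg, ¥372,285.72):
Base rate for 23.23 is ¥3.95/kg.
Duty = 2,916 × ¥3.95 = ¥11,518.20.
Line 3 (67.51, Eriland, 5,081 kg, ¥327,521.26):
Code 67.51 is under a tariff-rate quota (threshold 1,777 kg). In-quota: 1,777 kg at 4%; over-quota: 3,304 kg at 33%.
Pro-rata value split: in-quota = ¥327,521.26 × 1,777/5,081 = ¥114,545.42; over-quota = ¥327,521.26 − ¥114,545.42 = ¥212,975.84.
In-quota duty = ¥114,545.42 × 4% = ¥4,581.82. Over-quota duty = ¥212,975.84 × 33% = ¥70,282.03.
Line duty = ¥4,581.82 + ¥70,282.03 = ¥74,863.85.
Total = ¥277,707.60 + ¥11,518.20 + ¥74,863.85 = ¥364,089.65.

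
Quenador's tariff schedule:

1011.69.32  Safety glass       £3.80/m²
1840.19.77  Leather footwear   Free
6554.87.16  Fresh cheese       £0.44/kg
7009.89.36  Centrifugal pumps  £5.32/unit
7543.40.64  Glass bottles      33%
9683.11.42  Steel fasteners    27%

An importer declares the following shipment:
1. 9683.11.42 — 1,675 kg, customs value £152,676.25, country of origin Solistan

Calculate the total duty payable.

Line 1 (9683.11.42, Solistan, 1,675 kg, £152,676.25):
Base rate for 9683.11.42 is 27%.
Duty = £152,676.25 × 27% = £41,222.59.

£41,222.59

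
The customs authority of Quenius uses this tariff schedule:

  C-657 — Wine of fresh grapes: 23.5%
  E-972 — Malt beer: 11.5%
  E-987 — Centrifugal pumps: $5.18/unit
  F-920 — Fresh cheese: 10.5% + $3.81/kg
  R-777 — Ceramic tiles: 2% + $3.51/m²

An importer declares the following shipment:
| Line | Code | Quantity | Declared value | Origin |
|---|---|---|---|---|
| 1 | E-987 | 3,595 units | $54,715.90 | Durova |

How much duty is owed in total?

$18,622.10

Line 1 (E-987, Durova, 3,595 units, $54,715.90):
Base rate for E-987 is $5.18/unit.
Duty = 3,595 × $5.18 = $18,622.10.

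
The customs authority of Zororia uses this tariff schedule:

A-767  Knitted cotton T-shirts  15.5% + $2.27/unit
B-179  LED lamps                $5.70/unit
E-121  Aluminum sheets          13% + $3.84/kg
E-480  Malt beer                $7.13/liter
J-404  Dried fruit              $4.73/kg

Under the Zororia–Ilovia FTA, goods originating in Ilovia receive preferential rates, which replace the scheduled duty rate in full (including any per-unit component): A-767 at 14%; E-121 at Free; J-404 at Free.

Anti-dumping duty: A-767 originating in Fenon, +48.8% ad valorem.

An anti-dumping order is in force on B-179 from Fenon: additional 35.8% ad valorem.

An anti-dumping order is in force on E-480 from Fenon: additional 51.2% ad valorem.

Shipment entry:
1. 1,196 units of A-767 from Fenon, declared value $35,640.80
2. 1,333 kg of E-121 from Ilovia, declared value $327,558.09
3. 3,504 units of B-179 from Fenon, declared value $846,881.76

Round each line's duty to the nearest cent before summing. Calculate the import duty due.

Line 1 (A-767, Fenon, 1,196 units, $35,640.80):
Base rate for A-767 is 15.5% + $2.27/unit.
A-767 has an FTA preferential rate, but origin Fenon is not Ilovia; base rate stands.
Additional duty on A-767 from Fenon: +48.8%. Applied ad valorem rate: 15.5% + 48.8% = 64.3%.
Duty = $35,640.80 × 64.3% + 1,196 × $2.27 = $25,631.95.
Line 2 (E-121, Ilovia, 1,333 kg, $327,558.09):
Base rate for E-121 is 13% + $3.84/kg.
Origin Ilovia qualifies under the Zororia–Ilovia agreement and E-121 is covered: preferential rate Free applies instead.
Duty = $327,558.09 × 0% = $0.00.
Line 3 (B-179, Fenon, 3,504 units, $846,881.76):
Base rate for B-179 is $5.70/unit.
Additional duty on B-179 from Fenon: +35.8% ad valorem. Applied ad valorem rate = 35.8%.
Duty = $846,881.76 × 35.8% + 3,504 × $5.70 = $323,156.47.
Total = $25,631.95 + $0.00 + $323,156.47 = $348,788.42.

$348,788.42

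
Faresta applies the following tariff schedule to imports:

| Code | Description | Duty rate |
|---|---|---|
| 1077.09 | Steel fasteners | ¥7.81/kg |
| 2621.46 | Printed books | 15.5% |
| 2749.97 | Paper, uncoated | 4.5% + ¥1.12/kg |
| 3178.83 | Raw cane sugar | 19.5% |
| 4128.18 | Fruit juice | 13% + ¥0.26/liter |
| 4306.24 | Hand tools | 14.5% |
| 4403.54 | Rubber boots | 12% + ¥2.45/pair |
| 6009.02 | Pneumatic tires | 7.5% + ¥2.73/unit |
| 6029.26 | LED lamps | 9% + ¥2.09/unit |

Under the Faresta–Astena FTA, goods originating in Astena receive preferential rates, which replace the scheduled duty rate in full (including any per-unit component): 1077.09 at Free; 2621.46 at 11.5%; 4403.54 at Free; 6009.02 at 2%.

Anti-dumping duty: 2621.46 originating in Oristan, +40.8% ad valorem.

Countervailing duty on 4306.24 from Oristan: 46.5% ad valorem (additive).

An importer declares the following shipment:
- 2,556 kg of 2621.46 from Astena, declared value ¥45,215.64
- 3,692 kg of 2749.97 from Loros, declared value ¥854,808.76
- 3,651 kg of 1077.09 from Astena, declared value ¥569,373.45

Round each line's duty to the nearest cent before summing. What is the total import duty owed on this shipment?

¥47,801.23

Line 1 (2621.46, Astena, 2,556 kg, ¥45,215.64):
Base rate for 2621.46 is 15.5%.
Origin Astena qualifies under the Faresta–Astena agreement and 2621.46 is covered: preferential rate 11.5% applies instead.
The additional-duty order on 2621.46 targets Oristan, not Astena; it does not apply.
Duty = ¥45,215.64 × 11.5% = ¥5,199.80.
Line 2 (2749.97, Loros, 3,692 kg, ¥854,808.76):
Base rate for 2749.97 is 4.5% + ¥1.12/kg.
Duty = ¥854,808.76 × 4.5% + 3,692 × ¥1.12 = ¥42,601.43.
Line 3 (1077.09, Astena, 3,651 kg, ¥569,373.45):
Base rate for 1077.09 is ¥7.81/kg.
Origin Astena qualifies under the Faresta–Astena agreement and 1077.09 is covered: preferential rate Free applies instead.
Duty = ¥569,373.45 × 0% = ¥0.00.
Total = ¥5,199.80 + ¥42,601.43 + ¥0.00 = ¥47,801.23.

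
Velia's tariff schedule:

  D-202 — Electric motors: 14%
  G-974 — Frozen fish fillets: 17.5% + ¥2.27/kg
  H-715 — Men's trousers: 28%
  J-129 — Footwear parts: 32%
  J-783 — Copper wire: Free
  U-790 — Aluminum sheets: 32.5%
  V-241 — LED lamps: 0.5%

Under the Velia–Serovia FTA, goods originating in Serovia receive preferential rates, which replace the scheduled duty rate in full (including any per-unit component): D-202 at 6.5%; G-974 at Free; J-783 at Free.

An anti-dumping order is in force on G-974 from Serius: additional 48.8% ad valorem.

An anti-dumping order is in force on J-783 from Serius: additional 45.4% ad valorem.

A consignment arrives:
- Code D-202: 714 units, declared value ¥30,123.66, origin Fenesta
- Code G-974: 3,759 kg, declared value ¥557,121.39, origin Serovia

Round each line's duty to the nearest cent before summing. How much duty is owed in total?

Line 1 (D-202, Fenesta, 714 units, ¥30,123.66):
Base rate for D-202 is 14%.
D-202 has an FTA preferential rate, but origin Fenesta is not Serovia; base rate stands.
Duty = ¥30,123.66 × 14% = ¥4,217.31.
Line 2 (G-974, Serovia, 3,759 kg, ¥557,121.39):
Base rate for G-974 is 17.5% + ¥2.27/kg.
Origin Serovia qualifies under the Velia–Serovia agreement and G-974 is covered: preferential rate Free applies instead.
The additional-duty order on G-974 targets Serius, not Serovia; it does not apply.
Duty = ¥557,121.39 × 0% = ¥0.00.
Total = ¥4,217.31 + ¥0.00 = ¥4,217.31.

¥4,217.31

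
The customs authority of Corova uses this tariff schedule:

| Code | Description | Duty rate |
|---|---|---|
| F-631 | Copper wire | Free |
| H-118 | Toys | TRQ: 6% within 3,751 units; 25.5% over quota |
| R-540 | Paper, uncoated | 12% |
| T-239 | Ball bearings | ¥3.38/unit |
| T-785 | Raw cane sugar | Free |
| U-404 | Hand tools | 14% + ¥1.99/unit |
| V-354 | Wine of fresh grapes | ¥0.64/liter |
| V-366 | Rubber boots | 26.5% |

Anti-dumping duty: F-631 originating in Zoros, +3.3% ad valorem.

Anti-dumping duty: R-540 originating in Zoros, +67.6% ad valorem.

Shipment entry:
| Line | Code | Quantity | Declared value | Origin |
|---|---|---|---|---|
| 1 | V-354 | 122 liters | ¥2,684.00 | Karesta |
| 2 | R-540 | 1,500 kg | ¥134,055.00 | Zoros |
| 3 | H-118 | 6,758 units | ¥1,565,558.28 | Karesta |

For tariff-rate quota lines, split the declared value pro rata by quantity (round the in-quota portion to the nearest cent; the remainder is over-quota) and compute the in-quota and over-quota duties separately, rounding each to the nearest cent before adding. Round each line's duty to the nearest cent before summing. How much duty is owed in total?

Line 1 (V-354, Karesta, 122 liters, ¥2,684.00):
Base rate for V-354 is ¥0.64/liter.
Duty = 122 × ¥0.64 = ¥78.08.
Line 2 (R-540, Zoros, 1,500 kg, ¥134,055.00):
Base rate for R-540 is 12%.
Additional duty on R-540 from Zoros: +67.6%. Applied ad valorem rate: 12% + 67.6% = 79.6%.
Duty = ¥134,055.00 × 79.6% = ¥106,707.78.
Line 3 (H-118, Karesta, 6,758 units, ¥1,565,558.28):
Code H-118 is under a tariff-rate quota (threshold 3,751 units). In-quota: 3,751 units at 6%; over-quota: 3,007 units at 25.5%.
Pro-rata value split: in-quota = ¥1,565,558.28 × 3,751/6,758 = ¥868,956.66; over-quota = ¥1,565,558.28 − ¥868,956.66 = ¥696,601.62.
In-quota duty = ¥868,956.66 × 6% = ¥52,137.40. Over-quota duty = ¥696,601.62 × 25.5% = ¥177,633.41.
Line duty = ¥52,137.40 + ¥177,633.41 = ¥229,770.81.
Total = ¥78.08 + ¥106,707.78 + ¥229,770.81 = ¥336,556.67.

¥336,556.67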